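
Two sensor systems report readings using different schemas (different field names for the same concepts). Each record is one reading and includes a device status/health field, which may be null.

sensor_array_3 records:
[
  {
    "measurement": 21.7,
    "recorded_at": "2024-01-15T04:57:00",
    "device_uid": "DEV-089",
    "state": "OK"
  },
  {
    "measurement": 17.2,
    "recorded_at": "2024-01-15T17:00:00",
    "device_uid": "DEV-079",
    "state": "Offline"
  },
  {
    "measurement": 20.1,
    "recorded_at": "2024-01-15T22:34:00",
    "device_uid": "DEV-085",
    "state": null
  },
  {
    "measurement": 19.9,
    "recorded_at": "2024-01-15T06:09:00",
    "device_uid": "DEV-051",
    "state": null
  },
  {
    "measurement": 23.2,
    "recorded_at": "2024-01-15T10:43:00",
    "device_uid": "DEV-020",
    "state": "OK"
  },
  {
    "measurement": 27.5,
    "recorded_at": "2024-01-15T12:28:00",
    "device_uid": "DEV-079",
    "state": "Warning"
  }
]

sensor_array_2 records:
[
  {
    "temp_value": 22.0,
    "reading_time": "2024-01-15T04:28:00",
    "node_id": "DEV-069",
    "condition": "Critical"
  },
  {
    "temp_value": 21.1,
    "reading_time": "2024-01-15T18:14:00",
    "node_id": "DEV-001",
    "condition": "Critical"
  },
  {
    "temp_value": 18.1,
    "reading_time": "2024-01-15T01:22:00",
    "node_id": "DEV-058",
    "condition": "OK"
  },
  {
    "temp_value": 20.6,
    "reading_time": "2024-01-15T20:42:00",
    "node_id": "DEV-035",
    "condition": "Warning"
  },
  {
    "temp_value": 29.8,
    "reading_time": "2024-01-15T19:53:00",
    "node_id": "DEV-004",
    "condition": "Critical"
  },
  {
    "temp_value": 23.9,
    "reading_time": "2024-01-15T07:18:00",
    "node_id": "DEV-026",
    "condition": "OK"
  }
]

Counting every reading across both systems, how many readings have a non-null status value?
10

Schema mapping: "state" (sensor_array_3) = "condition" (sensor_array_2) = status

Non-null in sensor_array_3: 4
Non-null in sensor_array_2: 6

Total non-null: 4 + 6 = 10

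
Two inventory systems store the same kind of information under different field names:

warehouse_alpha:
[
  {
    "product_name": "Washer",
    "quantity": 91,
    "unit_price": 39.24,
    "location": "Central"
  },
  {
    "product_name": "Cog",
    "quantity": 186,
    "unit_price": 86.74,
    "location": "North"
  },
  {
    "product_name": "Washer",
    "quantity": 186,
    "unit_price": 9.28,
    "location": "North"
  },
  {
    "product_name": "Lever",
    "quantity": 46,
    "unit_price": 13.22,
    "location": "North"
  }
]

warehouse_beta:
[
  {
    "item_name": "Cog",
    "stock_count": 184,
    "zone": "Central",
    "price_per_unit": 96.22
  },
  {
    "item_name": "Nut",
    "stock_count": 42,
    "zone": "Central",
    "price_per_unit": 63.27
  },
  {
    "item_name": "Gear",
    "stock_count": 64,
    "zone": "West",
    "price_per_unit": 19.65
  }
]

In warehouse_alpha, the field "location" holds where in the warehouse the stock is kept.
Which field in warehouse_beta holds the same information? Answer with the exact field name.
zone

In warehouse_alpha, "location" holds where in the warehouse the stock is kept.
The fields in warehouse_beta are: "item_name", "stock_count", "zone", "price_per_unit".
"zone" is the match: the name refers to the same concept and its values are area labels (e.g. 'Central', 'West').
The other fields ("item_name", "stock_count", "price_per_unit") hold different kinds of data.

So "location" in warehouse_alpha corresponds to "zone" in warehouse_beta.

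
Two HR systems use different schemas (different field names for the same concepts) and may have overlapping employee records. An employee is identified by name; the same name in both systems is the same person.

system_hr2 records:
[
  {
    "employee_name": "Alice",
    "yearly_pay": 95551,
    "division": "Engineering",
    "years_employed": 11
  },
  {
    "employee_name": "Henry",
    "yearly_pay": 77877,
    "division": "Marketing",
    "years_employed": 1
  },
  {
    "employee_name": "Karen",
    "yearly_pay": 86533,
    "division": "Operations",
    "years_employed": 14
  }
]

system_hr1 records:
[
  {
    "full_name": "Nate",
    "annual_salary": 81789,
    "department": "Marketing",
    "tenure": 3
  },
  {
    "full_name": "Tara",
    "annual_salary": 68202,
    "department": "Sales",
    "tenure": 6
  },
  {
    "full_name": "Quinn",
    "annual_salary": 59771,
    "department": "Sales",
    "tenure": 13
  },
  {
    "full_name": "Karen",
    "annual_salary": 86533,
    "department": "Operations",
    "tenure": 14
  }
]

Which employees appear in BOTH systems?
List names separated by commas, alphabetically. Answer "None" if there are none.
Karen

Schema mapping: "employee_name" (system_hr2) = "full_name" (system_hr1) = employee name

Names in system_hr2: ['Alice', 'Henry', 'Karen']
Names in system_hr1: ['Karen', 'Nate', 'Quinn', 'Tara']

Intersection: ['Karen']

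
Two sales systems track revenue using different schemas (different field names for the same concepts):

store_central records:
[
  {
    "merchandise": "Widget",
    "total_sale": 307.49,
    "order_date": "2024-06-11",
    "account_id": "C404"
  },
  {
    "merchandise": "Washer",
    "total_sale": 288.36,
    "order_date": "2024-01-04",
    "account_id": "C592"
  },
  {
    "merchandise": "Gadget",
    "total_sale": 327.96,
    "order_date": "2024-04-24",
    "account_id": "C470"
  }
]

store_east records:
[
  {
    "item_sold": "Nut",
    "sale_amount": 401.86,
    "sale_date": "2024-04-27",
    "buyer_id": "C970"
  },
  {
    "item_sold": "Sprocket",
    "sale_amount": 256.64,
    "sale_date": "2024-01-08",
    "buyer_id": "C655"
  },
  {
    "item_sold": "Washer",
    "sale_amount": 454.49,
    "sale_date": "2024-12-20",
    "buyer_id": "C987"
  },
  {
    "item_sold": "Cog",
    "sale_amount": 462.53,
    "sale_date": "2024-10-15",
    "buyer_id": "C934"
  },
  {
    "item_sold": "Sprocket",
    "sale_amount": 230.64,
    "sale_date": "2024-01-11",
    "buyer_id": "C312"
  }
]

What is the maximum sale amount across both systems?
462.53

Reconcile: "total_sale" (store_central) = "sale_amount" (store_east) = sale amount

Maximum in store_central: 327.96
Maximum in store_east: 462.53

Overall maximum: max(327.96, 462.53) = 462.53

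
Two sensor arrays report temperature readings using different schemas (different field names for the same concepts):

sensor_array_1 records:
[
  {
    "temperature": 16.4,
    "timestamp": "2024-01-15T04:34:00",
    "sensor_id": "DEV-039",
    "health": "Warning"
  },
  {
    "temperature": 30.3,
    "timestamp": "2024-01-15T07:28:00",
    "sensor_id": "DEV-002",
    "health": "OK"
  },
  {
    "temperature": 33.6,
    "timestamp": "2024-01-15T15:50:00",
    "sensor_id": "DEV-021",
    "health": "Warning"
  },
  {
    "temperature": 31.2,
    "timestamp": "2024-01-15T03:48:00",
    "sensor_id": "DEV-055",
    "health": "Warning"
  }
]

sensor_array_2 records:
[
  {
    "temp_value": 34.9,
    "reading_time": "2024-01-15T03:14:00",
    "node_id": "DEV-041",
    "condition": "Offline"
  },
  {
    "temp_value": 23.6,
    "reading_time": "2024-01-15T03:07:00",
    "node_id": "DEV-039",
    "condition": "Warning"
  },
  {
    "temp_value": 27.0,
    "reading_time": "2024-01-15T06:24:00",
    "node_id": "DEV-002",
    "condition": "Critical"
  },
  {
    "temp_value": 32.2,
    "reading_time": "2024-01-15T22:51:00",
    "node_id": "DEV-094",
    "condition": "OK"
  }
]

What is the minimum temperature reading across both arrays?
16.4

Schema mapping: "temperature" (sensor_array_1) = "temp_value" (sensor_array_2) = temperature reading

Minimum in sensor_array_1: 16.4
Minimum in sensor_array_2: 23.6

Overall minimum: min(16.4, 23.6) = 16.4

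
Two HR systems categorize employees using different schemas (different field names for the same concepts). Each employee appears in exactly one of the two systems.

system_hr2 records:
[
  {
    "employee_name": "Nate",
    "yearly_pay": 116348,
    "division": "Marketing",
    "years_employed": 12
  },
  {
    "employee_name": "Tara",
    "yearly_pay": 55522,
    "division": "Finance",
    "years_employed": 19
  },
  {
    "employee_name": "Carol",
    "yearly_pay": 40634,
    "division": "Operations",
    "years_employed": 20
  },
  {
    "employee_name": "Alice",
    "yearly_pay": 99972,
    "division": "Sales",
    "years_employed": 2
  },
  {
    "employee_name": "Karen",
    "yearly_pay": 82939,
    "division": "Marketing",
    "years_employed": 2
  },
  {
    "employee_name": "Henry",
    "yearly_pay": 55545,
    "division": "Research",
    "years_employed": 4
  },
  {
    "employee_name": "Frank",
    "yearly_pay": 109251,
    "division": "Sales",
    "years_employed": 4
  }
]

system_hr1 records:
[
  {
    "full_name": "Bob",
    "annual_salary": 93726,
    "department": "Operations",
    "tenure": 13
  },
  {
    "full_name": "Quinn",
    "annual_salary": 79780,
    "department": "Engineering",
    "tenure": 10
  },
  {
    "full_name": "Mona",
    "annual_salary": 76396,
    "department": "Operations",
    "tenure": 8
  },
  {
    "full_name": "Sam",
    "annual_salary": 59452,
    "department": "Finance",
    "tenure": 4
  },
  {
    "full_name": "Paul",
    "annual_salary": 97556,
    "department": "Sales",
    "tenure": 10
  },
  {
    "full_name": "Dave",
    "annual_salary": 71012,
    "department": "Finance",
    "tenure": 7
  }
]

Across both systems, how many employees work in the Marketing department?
2

Schema mapping: "division" (system_hr2) = "department" (system_hr1) = department

Marketing employees in system_hr2: 2
Marketing employees in system_hr1: 0

Total in Marketing: 2 + 0 = 2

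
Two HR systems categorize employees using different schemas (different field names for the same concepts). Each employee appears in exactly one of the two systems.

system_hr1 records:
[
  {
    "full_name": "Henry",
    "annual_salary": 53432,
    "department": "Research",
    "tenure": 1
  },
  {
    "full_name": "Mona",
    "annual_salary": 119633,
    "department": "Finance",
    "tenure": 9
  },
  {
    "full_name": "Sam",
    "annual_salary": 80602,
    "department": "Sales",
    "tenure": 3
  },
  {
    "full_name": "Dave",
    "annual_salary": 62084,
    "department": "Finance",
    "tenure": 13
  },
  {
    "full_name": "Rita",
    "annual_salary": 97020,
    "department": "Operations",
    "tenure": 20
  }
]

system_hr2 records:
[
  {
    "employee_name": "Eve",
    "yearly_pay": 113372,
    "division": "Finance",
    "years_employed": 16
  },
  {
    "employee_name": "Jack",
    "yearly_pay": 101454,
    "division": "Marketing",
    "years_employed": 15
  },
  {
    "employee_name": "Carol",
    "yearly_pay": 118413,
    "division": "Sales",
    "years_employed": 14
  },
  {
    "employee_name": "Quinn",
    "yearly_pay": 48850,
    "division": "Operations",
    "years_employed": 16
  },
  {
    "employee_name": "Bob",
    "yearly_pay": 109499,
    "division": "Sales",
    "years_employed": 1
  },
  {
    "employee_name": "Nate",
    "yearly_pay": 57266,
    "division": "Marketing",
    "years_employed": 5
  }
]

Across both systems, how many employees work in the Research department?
1

Schema mapping: "department" (system_hr1) = "division" (system_hr2) = department

Research employees in system_hr1: 1
Research employees in system_hr2: 0

Total in Research: 1 + 0 = 1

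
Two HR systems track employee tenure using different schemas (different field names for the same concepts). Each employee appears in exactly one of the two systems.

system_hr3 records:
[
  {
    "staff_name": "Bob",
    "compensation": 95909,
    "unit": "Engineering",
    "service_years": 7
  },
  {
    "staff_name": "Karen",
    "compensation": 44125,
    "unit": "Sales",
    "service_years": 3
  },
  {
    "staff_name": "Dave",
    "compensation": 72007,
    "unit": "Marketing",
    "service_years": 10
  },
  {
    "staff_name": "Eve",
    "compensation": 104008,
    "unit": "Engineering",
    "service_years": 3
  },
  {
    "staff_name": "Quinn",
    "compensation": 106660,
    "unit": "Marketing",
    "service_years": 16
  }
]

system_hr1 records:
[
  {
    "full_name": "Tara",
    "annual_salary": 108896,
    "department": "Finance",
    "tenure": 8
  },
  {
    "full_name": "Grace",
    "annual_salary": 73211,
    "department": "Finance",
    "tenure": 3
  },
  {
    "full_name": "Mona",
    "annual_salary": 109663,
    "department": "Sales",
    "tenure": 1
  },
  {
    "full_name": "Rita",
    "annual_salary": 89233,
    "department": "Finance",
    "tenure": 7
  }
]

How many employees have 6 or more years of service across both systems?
5

Reconcile schemas: "service_years" (system_hr3) = "tenure" (system_hr1) = years of service

From system_hr3: 3 employees with >= 6 years
From system_hr1: 2 employees with >= 6 years

Total: 3 + 2 = 5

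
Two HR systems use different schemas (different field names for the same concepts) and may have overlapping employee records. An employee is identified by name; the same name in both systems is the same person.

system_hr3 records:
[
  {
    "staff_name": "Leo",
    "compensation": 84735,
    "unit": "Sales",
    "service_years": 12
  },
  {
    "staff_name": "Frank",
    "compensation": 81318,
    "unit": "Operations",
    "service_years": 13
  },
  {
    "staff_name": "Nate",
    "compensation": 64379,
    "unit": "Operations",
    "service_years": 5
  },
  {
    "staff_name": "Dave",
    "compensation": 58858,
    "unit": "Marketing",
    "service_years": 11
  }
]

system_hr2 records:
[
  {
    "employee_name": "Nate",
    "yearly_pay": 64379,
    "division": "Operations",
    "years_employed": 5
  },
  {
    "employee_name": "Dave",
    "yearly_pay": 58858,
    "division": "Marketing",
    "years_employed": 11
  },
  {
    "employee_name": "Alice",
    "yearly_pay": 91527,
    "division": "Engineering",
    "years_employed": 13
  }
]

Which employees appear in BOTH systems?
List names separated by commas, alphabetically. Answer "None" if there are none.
Dave, Nate

Schema mapping: "staff_name" (system_hr3) = "employee_name" (system_hr2) = employee name

Names in system_hr3: ['Dave', 'Frank', 'Leo', 'Nate']
Names in system_hr2: ['Alice', 'Dave', 'Nate']

Intersection: ['Dave', 'Nate']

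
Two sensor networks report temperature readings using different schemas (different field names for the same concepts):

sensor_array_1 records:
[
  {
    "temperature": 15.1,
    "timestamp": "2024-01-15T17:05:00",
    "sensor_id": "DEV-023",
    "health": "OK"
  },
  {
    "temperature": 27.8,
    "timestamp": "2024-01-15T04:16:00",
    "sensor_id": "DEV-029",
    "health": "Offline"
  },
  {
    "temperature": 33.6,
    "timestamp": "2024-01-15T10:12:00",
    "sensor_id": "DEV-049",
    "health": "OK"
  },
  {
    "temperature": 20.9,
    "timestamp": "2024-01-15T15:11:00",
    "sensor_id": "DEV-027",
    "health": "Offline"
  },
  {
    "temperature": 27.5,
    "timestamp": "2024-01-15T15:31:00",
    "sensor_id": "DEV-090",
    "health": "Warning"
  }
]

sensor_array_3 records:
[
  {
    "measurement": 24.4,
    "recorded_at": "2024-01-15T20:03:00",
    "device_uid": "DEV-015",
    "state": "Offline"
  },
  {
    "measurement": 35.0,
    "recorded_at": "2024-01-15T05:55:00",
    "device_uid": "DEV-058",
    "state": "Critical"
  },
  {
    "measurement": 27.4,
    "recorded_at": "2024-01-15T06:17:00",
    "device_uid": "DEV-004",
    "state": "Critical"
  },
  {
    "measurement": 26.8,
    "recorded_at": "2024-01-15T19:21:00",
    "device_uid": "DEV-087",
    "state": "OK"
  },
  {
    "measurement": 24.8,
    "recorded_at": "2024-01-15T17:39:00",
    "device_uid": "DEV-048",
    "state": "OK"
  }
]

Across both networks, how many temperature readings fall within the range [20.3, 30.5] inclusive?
7

Schema mapping: "temperature" (sensor_array_1) = "measurement" (sensor_array_3) = temperature

Readings in [20.3, 30.5] from sensor_array_1: 3
Readings in [20.3, 30.5] from sensor_array_3: 4

Total count: 3 + 4 = 7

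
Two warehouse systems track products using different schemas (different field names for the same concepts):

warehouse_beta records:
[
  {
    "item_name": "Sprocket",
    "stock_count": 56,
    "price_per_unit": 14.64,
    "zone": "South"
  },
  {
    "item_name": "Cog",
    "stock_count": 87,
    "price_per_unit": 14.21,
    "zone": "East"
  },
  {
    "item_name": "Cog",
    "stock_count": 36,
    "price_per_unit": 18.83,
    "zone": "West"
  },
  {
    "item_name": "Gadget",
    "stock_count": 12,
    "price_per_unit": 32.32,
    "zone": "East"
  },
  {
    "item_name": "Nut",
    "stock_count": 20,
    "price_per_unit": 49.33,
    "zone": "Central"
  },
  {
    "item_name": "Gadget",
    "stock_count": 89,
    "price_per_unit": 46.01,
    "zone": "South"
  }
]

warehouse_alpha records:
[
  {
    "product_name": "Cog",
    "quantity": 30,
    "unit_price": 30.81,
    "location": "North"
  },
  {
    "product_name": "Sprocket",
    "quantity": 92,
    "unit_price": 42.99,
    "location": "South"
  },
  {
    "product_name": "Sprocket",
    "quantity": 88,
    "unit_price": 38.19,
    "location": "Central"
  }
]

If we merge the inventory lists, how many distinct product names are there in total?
4

Schema mapping: "item_name" (warehouse_beta) = "product_name" (warehouse_alpha) = product name

Products in warehouse_beta: ['Cog', 'Gadget', 'Nut', 'Sprocket']
Products in warehouse_alpha: ['Cog', 'Sprocket']

Union (unique products): ['Cog', 'Gadget', 'Nut', 'Sprocket']
Count: 4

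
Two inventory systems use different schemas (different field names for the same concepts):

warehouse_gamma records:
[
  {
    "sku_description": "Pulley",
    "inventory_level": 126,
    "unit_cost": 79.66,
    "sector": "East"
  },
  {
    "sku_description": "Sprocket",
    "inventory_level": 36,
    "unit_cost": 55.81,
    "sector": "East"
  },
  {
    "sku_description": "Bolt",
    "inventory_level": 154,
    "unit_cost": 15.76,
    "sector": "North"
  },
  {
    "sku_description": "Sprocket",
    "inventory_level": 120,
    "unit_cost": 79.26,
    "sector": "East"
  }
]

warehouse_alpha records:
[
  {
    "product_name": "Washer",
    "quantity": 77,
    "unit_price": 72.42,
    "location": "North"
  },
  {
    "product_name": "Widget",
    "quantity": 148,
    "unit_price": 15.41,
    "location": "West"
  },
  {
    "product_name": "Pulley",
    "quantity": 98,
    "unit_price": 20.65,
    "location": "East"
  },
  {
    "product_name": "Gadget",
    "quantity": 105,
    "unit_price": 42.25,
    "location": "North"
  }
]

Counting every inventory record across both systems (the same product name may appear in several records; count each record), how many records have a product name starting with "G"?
1

Schema mapping: "sku_description" (warehouse_gamma) = "product_name" (warehouse_alpha) = product name

Records with product name starting with "G" in warehouse_gamma: 0
Records with product name starting with "G" in warehouse_alpha: 1

Total: 0 + 1 = 1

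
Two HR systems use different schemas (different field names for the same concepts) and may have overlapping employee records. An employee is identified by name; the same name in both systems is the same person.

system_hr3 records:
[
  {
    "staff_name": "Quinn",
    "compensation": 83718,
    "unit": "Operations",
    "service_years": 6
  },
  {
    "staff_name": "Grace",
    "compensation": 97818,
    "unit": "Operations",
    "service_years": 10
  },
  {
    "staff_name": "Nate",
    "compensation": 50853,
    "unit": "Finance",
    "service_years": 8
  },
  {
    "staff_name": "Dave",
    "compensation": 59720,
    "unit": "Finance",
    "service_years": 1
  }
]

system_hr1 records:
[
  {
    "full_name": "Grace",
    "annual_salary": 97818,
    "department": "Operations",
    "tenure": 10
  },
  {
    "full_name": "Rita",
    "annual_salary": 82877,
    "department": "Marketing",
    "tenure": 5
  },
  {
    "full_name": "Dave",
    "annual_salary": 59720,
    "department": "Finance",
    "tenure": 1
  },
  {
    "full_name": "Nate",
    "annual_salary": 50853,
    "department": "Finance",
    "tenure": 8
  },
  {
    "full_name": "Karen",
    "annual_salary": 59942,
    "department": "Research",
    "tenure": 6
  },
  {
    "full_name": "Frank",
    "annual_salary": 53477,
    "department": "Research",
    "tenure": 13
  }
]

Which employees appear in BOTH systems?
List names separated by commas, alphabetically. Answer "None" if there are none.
Dave, Grace, Nate

Schema mapping: "staff_name" (system_hr3) = "full_name" (system_hr1) = employee name

Names in system_hr3: ['Dave', 'Grace', 'Nate', 'Quinn']
Names in system_hr1: ['Dave', 'Frank', 'Grace', 'Karen', 'Nate', 'Rita']

Intersection: ['Dave', 'Grace', 'Nate']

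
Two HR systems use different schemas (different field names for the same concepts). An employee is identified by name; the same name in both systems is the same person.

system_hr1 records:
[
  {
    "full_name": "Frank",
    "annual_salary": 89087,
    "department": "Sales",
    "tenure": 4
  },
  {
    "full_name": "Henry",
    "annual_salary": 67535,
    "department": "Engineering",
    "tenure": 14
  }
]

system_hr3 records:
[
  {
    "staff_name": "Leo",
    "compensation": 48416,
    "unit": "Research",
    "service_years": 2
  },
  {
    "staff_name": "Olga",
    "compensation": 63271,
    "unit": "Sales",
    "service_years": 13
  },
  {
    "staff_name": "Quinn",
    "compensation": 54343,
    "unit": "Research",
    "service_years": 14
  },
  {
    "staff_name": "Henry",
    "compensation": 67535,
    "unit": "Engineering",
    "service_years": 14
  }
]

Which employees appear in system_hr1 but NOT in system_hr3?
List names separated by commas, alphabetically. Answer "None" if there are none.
Frank

Schema mapping: "full_name" (system_hr1) = "staff_name" (system_hr3) = employee name

Names in system_hr1: ['Frank', 'Henry']
Names in system_hr3: ['Henry', 'Leo', 'Olga', 'Quinn']

In system_hr1 but not system_hr3: ['Frank']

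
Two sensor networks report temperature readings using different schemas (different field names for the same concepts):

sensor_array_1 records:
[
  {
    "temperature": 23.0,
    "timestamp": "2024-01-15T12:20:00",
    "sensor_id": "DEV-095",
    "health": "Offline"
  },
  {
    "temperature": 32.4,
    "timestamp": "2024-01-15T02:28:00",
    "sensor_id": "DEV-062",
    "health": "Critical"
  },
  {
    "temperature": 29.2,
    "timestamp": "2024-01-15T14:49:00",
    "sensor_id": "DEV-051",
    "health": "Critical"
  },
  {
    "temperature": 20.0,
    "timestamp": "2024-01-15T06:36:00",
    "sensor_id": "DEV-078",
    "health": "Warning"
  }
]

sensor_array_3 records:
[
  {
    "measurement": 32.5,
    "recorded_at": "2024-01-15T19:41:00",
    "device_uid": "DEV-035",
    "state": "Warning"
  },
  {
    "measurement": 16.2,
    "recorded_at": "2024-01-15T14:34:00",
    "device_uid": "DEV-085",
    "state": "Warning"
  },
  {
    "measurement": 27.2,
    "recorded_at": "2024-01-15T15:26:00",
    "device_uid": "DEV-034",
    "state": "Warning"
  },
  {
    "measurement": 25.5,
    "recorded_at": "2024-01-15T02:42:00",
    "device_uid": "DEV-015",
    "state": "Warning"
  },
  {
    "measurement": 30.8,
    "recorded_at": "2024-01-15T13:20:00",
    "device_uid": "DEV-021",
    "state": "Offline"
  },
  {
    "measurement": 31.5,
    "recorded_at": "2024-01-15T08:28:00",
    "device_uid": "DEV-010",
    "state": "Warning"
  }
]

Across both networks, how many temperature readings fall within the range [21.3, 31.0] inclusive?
5

Schema mapping: "temperature" (sensor_array_1) = "measurement" (sensor_array_3) = temperature

Readings in [21.3, 31.0] from sensor_array_1: 2
Readings in [21.3, 31.0] from sensor_array_3: 3

Total count: 2 + 3 = 5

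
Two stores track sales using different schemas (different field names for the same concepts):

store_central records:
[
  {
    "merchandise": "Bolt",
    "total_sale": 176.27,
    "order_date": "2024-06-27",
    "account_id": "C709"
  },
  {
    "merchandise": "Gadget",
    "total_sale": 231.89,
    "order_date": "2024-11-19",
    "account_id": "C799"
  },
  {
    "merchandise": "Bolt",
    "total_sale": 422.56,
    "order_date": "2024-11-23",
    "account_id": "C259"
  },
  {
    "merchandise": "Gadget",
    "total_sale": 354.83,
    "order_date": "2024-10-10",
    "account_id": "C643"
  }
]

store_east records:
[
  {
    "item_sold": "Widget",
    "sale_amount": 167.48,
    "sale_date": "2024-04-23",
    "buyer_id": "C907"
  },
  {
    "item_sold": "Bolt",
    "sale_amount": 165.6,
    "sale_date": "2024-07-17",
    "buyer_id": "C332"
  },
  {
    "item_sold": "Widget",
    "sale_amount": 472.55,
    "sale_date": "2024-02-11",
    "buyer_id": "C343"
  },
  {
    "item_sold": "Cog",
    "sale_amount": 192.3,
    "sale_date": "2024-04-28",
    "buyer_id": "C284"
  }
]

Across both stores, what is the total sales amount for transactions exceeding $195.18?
1481.83

Schema mapping: "total_sale" (store_central) = "sale_amount" (store_east) = sale amount

Sum of sales > $195.18 in store_central: 1009.28
Sum of sales > $195.18 in store_east: 472.55

Total: 1009.28 + 472.55 = 1481.83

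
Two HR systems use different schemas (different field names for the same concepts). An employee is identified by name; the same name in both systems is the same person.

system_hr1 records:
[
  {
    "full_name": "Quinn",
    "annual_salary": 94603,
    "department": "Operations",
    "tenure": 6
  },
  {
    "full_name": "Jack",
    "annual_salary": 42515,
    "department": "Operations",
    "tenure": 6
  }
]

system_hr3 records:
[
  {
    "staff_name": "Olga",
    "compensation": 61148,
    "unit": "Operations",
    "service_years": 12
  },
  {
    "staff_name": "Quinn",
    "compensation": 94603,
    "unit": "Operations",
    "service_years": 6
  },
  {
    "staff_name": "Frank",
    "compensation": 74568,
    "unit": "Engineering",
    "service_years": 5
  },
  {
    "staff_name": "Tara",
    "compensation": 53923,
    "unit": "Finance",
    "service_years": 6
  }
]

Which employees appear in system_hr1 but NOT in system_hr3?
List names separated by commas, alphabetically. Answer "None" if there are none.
Jack

Schema mapping: "full_name" (system_hr1) = "staff_name" (system_hr3) = employee name

Names in system_hr1: ['Jack', 'Quinn']
Names in system_hr3: ['Frank', 'Olga', 'Quinn', 'Tara']

In system_hr1 but not system_hr3: ['Jack']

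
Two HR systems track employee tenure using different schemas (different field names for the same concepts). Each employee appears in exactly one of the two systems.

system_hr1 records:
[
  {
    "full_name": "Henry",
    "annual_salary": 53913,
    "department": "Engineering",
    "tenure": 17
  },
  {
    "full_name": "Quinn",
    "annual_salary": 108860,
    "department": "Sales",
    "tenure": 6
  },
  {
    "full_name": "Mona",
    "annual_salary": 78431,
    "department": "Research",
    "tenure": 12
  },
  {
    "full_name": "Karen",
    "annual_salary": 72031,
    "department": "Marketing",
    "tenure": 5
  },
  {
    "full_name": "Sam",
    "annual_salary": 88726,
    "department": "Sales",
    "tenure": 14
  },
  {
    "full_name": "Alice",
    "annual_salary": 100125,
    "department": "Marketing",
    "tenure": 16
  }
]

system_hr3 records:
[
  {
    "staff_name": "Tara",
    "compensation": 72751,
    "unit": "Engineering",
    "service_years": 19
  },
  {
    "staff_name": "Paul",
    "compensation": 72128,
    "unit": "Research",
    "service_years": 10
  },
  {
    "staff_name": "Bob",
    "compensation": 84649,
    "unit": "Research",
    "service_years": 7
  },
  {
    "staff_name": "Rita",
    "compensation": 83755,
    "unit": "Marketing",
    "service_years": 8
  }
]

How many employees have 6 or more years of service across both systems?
9

Reconcile schemas: "tenure" (system_hr1) = "service_years" (system_hr3) = years of service

From system_hr1: 5 employees with >= 6 years
From system_hr3: 4 employees with >= 6 years

Total: 5 + 4 = 9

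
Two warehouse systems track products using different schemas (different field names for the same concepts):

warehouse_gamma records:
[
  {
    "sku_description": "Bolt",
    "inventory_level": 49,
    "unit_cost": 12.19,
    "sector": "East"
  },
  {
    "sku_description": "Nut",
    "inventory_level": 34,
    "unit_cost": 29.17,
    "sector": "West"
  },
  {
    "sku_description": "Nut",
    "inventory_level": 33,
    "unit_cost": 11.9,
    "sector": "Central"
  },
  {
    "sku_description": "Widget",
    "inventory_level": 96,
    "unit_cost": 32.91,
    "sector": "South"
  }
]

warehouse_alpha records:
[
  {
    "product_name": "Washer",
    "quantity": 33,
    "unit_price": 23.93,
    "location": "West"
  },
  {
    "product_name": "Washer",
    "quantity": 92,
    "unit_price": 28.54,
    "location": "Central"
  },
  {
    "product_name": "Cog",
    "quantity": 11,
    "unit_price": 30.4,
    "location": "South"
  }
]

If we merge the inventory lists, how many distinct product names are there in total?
5

Schema mapping: "sku_description" (warehouse_gamma) = "product_name" (warehouse_alpha) = product name

Products in warehouse_gamma: ['Bolt', 'Nut', 'Widget']
Products in warehouse_alpha: ['Cog', 'Washer']

Union (unique products): ['Bolt', 'Cog', 'Nut', 'Washer', 'Widget']
Count: 5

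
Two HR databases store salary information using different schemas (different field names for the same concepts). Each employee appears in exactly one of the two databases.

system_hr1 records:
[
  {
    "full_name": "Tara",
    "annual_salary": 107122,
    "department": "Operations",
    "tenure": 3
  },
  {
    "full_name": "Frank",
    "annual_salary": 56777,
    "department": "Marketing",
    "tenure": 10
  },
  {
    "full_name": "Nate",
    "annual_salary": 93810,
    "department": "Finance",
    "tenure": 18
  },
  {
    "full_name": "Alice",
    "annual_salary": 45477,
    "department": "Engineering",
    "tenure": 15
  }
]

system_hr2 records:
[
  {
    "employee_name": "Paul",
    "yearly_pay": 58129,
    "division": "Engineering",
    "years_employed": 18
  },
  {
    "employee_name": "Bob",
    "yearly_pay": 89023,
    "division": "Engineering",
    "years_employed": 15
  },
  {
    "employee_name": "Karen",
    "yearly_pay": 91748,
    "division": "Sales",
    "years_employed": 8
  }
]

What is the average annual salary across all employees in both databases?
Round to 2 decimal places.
77440.86

Schema mapping: "annual_salary" (system_hr1) = "yearly_pay" (system_hr2) = annual salary

All salaries: [107122, 56777, 93810, 45477, 58129, 89023, 91748]
Sum: 542086
Count: 7
Average: 542086 / 7 = 77440.86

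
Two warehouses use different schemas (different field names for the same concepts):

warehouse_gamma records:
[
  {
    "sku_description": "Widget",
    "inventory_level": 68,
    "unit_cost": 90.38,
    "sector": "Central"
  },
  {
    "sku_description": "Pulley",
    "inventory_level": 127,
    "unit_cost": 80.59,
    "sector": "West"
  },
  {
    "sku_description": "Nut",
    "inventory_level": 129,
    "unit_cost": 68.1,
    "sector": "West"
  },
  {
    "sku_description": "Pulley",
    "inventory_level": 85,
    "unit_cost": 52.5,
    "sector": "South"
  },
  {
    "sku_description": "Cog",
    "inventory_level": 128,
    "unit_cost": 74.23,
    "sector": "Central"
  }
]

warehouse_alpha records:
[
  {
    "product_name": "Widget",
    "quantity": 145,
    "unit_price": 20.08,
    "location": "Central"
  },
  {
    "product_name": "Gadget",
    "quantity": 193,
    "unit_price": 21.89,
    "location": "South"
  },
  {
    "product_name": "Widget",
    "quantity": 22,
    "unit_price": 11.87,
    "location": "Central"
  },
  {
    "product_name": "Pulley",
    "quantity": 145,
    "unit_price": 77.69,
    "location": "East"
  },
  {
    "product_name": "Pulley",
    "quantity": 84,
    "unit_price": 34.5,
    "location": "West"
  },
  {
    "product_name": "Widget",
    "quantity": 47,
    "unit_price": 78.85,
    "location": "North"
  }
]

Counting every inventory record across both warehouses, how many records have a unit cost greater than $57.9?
6

Schema mapping: "unit_cost" (warehouse_gamma) = "unit_price" (warehouse_alpha) = unit cost

Records > $57.9 in warehouse_gamma: 4
Records > $57.9 in warehouse_alpha: 2

Total count: 4 + 2 = 6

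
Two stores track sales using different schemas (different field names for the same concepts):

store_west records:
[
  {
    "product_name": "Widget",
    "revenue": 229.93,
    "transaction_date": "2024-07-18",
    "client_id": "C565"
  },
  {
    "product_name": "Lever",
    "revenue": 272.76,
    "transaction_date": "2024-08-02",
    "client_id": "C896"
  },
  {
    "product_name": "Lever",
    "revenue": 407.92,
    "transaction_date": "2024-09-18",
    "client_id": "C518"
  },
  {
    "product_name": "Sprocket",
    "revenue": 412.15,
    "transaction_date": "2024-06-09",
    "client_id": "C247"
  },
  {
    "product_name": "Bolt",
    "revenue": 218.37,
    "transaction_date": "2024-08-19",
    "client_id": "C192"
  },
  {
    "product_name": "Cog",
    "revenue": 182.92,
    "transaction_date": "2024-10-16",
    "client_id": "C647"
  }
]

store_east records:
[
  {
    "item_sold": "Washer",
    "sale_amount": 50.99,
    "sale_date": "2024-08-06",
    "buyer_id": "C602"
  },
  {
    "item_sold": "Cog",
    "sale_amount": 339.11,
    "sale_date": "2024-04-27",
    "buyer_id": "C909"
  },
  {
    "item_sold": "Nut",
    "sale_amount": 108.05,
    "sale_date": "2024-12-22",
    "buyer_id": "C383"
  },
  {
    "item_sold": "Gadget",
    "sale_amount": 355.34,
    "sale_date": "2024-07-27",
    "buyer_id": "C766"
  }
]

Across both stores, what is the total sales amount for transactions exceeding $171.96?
2418.5

Schema mapping: "revenue" (store_west) = "sale_amount" (store_east) = sale amount

Sum of sales > $171.96 in store_west: 1724.05
Sum of sales > $171.96 in store_east: 694.45

Total: 1724.05 + 694.45 = 2418.5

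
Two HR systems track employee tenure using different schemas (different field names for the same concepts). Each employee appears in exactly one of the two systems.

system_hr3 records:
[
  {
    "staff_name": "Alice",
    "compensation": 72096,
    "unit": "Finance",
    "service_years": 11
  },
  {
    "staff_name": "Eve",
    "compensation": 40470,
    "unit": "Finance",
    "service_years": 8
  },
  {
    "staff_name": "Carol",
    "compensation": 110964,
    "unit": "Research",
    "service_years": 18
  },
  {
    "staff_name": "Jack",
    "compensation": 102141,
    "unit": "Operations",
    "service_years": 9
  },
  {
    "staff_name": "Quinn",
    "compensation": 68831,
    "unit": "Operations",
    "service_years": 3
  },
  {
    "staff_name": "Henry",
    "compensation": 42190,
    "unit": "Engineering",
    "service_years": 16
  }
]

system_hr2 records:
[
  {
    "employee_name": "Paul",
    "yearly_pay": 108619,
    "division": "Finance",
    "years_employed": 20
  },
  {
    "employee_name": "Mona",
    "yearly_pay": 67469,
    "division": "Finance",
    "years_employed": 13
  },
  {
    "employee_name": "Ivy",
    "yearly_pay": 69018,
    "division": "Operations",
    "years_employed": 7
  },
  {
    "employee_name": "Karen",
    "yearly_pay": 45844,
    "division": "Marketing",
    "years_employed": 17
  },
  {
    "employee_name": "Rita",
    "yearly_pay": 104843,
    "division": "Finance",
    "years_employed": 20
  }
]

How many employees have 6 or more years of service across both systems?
10

Reconcile schemas: "service_years" (system_hr3) = "years_employed" (system_hr2) = years of service

From system_hr3: 5 employees with >= 6 years
From system_hr2: 5 employees with >= 6 years

Total: 5 + 5 = 10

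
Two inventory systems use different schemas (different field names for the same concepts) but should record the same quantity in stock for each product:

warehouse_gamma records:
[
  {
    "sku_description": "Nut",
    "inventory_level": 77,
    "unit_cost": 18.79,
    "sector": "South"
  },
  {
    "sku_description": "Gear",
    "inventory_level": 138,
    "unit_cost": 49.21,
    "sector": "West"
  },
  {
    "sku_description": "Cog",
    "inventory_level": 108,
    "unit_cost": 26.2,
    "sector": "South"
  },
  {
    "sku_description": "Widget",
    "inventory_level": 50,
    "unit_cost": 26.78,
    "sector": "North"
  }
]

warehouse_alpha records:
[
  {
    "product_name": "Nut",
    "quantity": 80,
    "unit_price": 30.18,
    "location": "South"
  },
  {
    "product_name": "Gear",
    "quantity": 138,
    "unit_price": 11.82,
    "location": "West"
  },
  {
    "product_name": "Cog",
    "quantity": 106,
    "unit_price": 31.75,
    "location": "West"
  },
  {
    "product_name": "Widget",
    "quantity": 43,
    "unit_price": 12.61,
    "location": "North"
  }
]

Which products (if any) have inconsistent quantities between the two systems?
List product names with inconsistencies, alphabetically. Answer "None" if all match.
Cog, Nut, Widget

Schema mappings:
- "sku_description" (warehouse_gamma) = "product_name" (warehouse_alpha) = product name
- "inventory_level" (warehouse_gamma) = "quantity" (warehouse_alpha) = quantity

Comparison:
  Nut: 77 vs 80 - MISMATCH
  Gear: 138 vs 138 - MATCH
  Cog: 108 vs 106 - MISMATCH
  Widget: 50 vs 43 - MISMATCH

Products with inconsistencies: Cog, Nut, Widget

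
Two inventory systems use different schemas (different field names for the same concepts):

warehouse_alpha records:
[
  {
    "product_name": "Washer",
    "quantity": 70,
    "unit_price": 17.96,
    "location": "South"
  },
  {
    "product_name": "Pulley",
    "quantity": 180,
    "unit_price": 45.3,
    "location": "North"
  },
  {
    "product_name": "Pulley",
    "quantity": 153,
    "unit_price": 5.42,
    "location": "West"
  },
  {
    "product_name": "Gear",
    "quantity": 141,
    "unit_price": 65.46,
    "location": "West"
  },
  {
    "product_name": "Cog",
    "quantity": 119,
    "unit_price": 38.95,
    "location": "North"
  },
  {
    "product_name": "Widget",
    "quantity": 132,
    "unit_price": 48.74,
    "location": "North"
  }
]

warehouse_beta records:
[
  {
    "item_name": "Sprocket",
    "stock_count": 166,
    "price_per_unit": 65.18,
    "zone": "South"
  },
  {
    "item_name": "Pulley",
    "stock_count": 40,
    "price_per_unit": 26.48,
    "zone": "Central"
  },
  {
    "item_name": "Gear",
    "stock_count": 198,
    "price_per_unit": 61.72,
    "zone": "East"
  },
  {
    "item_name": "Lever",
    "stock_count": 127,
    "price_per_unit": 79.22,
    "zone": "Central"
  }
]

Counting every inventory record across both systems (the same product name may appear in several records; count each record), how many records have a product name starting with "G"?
2

Schema mapping: "product_name" (warehouse_alpha) = "item_name" (warehouse_beta) = product name

Records with product name starting with "G" in warehouse_alpha: 1
Records with product name starting with "G" in warehouse_beta: 1

Total: 1 + 1 = 2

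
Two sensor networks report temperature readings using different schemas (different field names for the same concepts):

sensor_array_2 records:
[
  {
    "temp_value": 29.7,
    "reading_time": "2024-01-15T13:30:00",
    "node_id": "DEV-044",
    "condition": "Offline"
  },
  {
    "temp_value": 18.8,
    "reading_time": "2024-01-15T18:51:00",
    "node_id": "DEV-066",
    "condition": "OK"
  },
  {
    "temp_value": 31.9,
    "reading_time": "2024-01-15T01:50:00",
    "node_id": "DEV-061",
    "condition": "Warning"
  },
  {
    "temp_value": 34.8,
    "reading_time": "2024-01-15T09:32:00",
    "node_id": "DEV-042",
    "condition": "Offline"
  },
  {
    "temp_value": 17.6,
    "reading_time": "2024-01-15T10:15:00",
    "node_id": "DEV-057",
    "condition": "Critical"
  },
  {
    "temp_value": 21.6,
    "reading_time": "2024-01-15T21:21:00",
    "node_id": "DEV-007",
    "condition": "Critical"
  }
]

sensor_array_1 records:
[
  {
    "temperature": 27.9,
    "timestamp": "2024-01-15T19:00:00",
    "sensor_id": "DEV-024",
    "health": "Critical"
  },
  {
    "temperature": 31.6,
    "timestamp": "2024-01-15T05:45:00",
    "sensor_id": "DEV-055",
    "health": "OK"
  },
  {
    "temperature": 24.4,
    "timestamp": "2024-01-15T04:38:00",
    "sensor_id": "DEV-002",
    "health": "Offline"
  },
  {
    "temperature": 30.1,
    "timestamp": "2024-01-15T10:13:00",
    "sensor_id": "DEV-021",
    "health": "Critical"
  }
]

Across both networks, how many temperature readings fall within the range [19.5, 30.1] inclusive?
5

Schema mapping: "temp_value" (sensor_array_2) = "temperature" (sensor_array_1) = temperature

Readings in [19.5, 30.1] from sensor_array_2: 2
Readings in [19.5, 30.1] from sensor_array_1: 3

Total count: 2 + 3 = 5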